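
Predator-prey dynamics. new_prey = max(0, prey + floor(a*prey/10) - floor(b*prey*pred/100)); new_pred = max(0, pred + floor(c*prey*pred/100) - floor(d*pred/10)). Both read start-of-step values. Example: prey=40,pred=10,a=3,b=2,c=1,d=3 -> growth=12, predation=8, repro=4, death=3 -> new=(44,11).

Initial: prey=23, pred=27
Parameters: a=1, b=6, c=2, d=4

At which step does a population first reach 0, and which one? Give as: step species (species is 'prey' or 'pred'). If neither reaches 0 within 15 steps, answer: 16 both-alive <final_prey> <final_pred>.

Step 1: prey: 23+2-37=0; pred: 27+12-10=29
First extinction: prey at step 1

Answer: 1 prey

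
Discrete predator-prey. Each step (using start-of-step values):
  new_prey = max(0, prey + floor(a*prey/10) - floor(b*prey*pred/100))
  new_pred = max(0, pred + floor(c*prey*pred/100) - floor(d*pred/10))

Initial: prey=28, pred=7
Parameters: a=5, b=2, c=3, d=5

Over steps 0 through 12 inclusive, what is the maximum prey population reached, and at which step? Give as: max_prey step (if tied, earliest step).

Step 1: prey: 28+14-3=39; pred: 7+5-3=9
Step 2: prey: 39+19-7=51; pred: 9+10-4=15
Step 3: prey: 51+25-15=61; pred: 15+22-7=30
Step 4: prey: 61+30-36=55; pred: 30+54-15=69
Step 5: prey: 55+27-75=7; pred: 69+113-34=148
Step 6: prey: 7+3-20=0; pred: 148+31-74=105
Step 7: prey: 0+0-0=0; pred: 105+0-52=53
Step 8: prey: 0+0-0=0; pred: 53+0-26=27
Step 9: prey: 0+0-0=0; pred: 27+0-13=14
Step 10: prey: 0+0-0=0; pred: 14+0-7=7
Step 11: prey: 0+0-0=0; pred: 7+0-3=4
Step 12: prey: 0+0-0=0; pred: 4+0-2=2
Max prey = 61 at step 3

Answer: 61 3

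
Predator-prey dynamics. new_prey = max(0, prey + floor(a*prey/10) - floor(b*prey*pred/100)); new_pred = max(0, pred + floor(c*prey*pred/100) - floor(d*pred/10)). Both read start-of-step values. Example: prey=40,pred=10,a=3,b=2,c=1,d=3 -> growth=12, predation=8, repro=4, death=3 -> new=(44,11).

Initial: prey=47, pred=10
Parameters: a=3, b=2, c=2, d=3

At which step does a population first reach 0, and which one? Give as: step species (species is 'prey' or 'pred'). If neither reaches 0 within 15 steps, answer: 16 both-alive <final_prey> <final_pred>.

Answer: 5 prey

Derivation:
Step 1: prey: 47+14-9=52; pred: 10+9-3=16
Step 2: prey: 52+15-16=51; pred: 16+16-4=28
Step 3: prey: 51+15-28=38; pred: 28+28-8=48
Step 4: prey: 38+11-36=13; pred: 48+36-14=70
Step 5: prey: 13+3-18=0; pred: 70+18-21=67
First extinction: prey at step 5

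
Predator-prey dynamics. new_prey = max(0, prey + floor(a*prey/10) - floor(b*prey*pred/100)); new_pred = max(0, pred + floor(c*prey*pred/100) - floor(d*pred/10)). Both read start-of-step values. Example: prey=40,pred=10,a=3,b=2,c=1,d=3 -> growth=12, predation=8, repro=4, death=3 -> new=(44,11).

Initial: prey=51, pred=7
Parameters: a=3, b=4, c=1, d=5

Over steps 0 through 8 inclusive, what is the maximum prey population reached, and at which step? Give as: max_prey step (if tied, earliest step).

Answer: 60 8

Derivation:
Step 1: prey: 51+15-14=52; pred: 7+3-3=7
Step 2: prey: 52+15-14=53; pred: 7+3-3=7
Step 3: prey: 53+15-14=54; pred: 7+3-3=7
Step 4: prey: 54+16-15=55; pred: 7+3-3=7
Step 5: prey: 55+16-15=56; pred: 7+3-3=7
Step 6: prey: 56+16-15=57; pred: 7+3-3=7
Step 7: prey: 57+17-15=59; pred: 7+3-3=7
Step 8: prey: 59+17-16=60; pred: 7+4-3=8
Max prey = 60 at step 8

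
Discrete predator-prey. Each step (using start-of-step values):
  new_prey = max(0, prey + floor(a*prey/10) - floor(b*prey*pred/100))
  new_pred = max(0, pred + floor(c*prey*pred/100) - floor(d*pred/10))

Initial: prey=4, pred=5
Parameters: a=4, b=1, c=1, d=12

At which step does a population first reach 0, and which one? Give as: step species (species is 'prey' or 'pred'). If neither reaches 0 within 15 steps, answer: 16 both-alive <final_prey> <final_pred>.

Step 1: prey: 4+1-0=5; pred: 5+0-6=0
First extinction: pred at step 1

Answer: 1 pred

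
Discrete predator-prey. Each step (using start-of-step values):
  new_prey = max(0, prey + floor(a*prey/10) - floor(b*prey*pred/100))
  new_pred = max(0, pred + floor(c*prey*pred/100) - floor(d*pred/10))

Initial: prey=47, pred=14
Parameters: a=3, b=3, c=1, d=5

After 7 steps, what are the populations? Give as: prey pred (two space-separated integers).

Answer: 49 5

Derivation:
Step 1: prey: 47+14-19=42; pred: 14+6-7=13
Step 2: prey: 42+12-16=38; pred: 13+5-6=12
Step 3: prey: 38+11-13=36; pred: 12+4-6=10
Step 4: prey: 36+10-10=36; pred: 10+3-5=8
Step 5: prey: 36+10-8=38; pred: 8+2-4=6
Step 6: prey: 38+11-6=43; pred: 6+2-3=5
Step 7: prey: 43+12-6=49; pred: 5+2-2=5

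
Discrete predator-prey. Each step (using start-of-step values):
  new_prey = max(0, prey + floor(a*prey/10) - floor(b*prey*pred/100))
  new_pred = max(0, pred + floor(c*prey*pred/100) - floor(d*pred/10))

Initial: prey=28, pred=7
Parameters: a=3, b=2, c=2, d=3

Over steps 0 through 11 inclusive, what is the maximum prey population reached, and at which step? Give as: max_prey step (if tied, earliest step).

Answer: 40 3

Derivation:
Step 1: prey: 28+8-3=33; pred: 7+3-2=8
Step 2: prey: 33+9-5=37; pred: 8+5-2=11
Step 3: prey: 37+11-8=40; pred: 11+8-3=16
Step 4: prey: 40+12-12=40; pred: 16+12-4=24
Step 5: prey: 40+12-19=33; pred: 24+19-7=36
Step 6: prey: 33+9-23=19; pred: 36+23-10=49
Step 7: prey: 19+5-18=6; pred: 49+18-14=53
Step 8: prey: 6+1-6=1; pred: 53+6-15=44
Step 9: prey: 1+0-0=1; pred: 44+0-13=31
Step 10: prey: 1+0-0=1; pred: 31+0-9=22
Step 11: prey: 1+0-0=1; pred: 22+0-6=16
Max prey = 40 at step 3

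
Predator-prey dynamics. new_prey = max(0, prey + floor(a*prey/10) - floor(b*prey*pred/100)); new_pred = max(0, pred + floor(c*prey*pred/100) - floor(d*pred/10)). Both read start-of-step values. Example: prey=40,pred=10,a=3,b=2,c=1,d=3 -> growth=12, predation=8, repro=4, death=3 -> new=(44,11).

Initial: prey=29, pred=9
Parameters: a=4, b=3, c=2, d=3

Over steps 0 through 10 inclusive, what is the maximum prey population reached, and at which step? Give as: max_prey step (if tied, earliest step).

Step 1: prey: 29+11-7=33; pred: 9+5-2=12
Step 2: prey: 33+13-11=35; pred: 12+7-3=16
Step 3: prey: 35+14-16=33; pred: 16+11-4=23
Step 4: prey: 33+13-22=24; pred: 23+15-6=32
Step 5: prey: 24+9-23=10; pred: 32+15-9=38
Step 6: prey: 10+4-11=3; pred: 38+7-11=34
Step 7: prey: 3+1-3=1; pred: 34+2-10=26
Step 8: prey: 1+0-0=1; pred: 26+0-7=19
Step 9: prey: 1+0-0=1; pred: 19+0-5=14
Step 10: prey: 1+0-0=1; pred: 14+0-4=10
Max prey = 35 at step 2

Answer: 35 2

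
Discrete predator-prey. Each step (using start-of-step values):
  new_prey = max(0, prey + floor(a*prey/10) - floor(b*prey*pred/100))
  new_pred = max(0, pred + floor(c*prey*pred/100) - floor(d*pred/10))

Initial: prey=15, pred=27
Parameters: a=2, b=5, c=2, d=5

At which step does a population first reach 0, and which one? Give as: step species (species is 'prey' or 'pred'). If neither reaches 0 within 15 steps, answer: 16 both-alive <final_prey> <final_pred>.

Answer: 1 prey

Derivation:
Step 1: prey: 15+3-20=0; pred: 27+8-13=22
First extinction: prey at step 1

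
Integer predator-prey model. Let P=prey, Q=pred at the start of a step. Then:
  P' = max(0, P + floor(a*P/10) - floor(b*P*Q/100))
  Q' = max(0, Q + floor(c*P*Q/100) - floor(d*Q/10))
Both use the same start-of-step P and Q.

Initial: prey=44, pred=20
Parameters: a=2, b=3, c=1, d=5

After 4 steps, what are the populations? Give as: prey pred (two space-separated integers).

Answer: 13 6

Derivation:
Step 1: prey: 44+8-26=26; pred: 20+8-10=18
Step 2: prey: 26+5-14=17; pred: 18+4-9=13
Step 3: prey: 17+3-6=14; pred: 13+2-6=9
Step 4: prey: 14+2-3=13; pred: 9+1-4=6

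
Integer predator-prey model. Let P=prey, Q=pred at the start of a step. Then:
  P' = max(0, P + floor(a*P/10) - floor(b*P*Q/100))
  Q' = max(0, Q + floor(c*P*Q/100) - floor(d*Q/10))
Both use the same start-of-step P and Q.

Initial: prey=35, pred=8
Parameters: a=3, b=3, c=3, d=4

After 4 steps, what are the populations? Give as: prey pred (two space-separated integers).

Answer: 5 45

Derivation:
Step 1: prey: 35+10-8=37; pred: 8+8-3=13
Step 2: prey: 37+11-14=34; pred: 13+14-5=22
Step 3: prey: 34+10-22=22; pred: 22+22-8=36
Step 4: prey: 22+6-23=5; pred: 36+23-14=45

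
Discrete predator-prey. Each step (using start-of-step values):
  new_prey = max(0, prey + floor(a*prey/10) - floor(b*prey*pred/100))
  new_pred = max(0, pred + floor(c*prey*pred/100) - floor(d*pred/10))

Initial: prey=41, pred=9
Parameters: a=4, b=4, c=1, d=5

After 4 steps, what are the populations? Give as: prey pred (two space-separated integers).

Answer: 58 7

Derivation:
Step 1: prey: 41+16-14=43; pred: 9+3-4=8
Step 2: prey: 43+17-13=47; pred: 8+3-4=7
Step 3: prey: 47+18-13=52; pred: 7+3-3=7
Step 4: prey: 52+20-14=58; pred: 7+3-3=7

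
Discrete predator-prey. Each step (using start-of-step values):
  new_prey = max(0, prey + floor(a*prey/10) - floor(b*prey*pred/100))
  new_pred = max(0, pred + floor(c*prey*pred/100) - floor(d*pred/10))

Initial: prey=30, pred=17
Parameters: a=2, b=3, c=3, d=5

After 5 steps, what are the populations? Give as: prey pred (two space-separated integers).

Answer: 2 7

Derivation:
Step 1: prey: 30+6-15=21; pred: 17+15-8=24
Step 2: prey: 21+4-15=10; pred: 24+15-12=27
Step 3: prey: 10+2-8=4; pred: 27+8-13=22
Step 4: prey: 4+0-2=2; pred: 22+2-11=13
Step 5: prey: 2+0-0=2; pred: 13+0-6=7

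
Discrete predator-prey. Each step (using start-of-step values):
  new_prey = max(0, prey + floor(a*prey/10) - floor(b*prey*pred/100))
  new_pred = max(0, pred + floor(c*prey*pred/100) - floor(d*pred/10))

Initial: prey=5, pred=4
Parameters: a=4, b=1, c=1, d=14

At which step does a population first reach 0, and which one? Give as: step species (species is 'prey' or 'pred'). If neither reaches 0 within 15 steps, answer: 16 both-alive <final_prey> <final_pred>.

Step 1: prey: 5+2-0=7; pred: 4+0-5=0
First extinction: pred at step 1

Answer: 1 pred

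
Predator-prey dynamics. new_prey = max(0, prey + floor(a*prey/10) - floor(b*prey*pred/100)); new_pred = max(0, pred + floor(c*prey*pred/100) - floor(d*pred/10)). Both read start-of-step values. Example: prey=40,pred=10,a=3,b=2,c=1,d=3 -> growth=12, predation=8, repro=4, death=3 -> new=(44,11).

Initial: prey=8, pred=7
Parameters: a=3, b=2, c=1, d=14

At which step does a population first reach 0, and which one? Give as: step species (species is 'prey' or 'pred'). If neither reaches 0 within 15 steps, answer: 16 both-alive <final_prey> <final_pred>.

Step 1: prey: 8+2-1=9; pred: 7+0-9=0
First extinction: pred at step 1

Answer: 1 pred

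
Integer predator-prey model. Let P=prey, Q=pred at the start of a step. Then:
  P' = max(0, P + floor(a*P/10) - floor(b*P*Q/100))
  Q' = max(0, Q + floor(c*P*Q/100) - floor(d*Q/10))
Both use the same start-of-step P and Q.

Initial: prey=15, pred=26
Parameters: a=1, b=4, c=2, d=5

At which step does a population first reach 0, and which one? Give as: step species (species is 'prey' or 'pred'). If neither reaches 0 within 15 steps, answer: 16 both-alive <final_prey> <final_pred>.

Answer: 16 both-alive 1 1

Derivation:
Step 1: prey: 15+1-15=1; pred: 26+7-13=20
Step 2: prey: 1+0-0=1; pred: 20+0-10=10
Step 3: prey: 1+0-0=1; pred: 10+0-5=5
Step 4: prey: 1+0-0=1; pred: 5+0-2=3
Step 5: prey: 1+0-0=1; pred: 3+0-1=2
Step 6: prey: 1+0-0=1; pred: 2+0-1=1
Step 7: prey: 1+0-0=1; pred: 1+0-0=1
Steps 8-15: state stable at prey=1, pred=1 (no change)
No extinction within 15 steps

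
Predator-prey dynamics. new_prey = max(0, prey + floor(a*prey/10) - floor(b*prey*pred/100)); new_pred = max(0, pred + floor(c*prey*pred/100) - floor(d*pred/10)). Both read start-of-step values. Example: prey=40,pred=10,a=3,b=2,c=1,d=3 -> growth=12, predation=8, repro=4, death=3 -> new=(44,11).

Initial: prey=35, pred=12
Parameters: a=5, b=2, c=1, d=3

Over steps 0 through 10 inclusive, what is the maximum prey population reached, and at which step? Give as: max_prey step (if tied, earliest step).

Step 1: prey: 35+17-8=44; pred: 12+4-3=13
Step 2: prey: 44+22-11=55; pred: 13+5-3=15
Step 3: prey: 55+27-16=66; pred: 15+8-4=19
Step 4: prey: 66+33-25=74; pred: 19+12-5=26
Step 5: prey: 74+37-38=73; pred: 26+19-7=38
Step 6: prey: 73+36-55=54; pred: 38+27-11=54
Step 7: prey: 54+27-58=23; pred: 54+29-16=67
Step 8: prey: 23+11-30=4; pred: 67+15-20=62
Step 9: prey: 4+2-4=2; pred: 62+2-18=46
Step 10: prey: 2+1-1=2; pred: 46+0-13=33
Max prey = 74 at step 4

Answer: 74 4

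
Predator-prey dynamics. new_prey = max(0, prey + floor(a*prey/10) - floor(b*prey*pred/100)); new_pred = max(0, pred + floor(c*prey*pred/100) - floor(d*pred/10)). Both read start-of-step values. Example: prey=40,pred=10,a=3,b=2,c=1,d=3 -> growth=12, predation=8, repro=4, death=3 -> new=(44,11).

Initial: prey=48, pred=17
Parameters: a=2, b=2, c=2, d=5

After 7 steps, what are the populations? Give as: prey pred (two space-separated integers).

Step 1: prey: 48+9-16=41; pred: 17+16-8=25
Step 2: prey: 41+8-20=29; pred: 25+20-12=33
Step 3: prey: 29+5-19=15; pred: 33+19-16=36
Step 4: prey: 15+3-10=8; pred: 36+10-18=28
Step 5: prey: 8+1-4=5; pred: 28+4-14=18
Step 6: prey: 5+1-1=5; pred: 18+1-9=10
Step 7: prey: 5+1-1=5; pred: 10+1-5=6

Answer: 5 6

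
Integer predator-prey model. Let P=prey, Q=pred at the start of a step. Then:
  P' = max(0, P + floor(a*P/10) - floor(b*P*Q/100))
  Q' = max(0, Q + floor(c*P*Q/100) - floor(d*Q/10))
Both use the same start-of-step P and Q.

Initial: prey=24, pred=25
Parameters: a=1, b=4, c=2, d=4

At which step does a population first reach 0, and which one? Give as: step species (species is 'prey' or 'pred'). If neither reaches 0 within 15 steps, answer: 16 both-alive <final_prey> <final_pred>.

Answer: 2 prey

Derivation:
Step 1: prey: 24+2-24=2; pred: 25+12-10=27
Step 2: prey: 2+0-2=0; pred: 27+1-10=18
First extinction: prey at step 2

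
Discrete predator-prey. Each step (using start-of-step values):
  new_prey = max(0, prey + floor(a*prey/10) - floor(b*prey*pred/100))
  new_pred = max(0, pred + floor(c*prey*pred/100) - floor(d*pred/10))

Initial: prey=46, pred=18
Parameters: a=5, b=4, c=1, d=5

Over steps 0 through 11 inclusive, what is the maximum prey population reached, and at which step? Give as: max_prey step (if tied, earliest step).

Answer: 129 11

Derivation:
Step 1: prey: 46+23-33=36; pred: 18+8-9=17
Step 2: prey: 36+18-24=30; pred: 17+6-8=15
Step 3: prey: 30+15-18=27; pred: 15+4-7=12
Step 4: prey: 27+13-12=28; pred: 12+3-6=9
Step 5: prey: 28+14-10=32; pred: 9+2-4=7
Step 6: prey: 32+16-8=40; pred: 7+2-3=6
Step 7: prey: 40+20-9=51; pred: 6+2-3=5
Step 8: prey: 51+25-10=66; pred: 5+2-2=5
Step 9: prey: 66+33-13=86; pred: 5+3-2=6
Step 10: prey: 86+43-20=109; pred: 6+5-3=8
Step 11: prey: 109+54-34=129; pred: 8+8-4=12
Max prey = 129 at step 11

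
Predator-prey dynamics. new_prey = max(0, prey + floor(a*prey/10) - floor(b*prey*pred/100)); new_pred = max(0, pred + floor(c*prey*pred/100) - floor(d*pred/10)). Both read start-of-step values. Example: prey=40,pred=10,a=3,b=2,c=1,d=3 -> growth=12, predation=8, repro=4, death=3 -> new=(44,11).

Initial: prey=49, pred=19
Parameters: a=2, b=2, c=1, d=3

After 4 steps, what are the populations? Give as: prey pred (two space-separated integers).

Answer: 15 24

Derivation:
Step 1: prey: 49+9-18=40; pred: 19+9-5=23
Step 2: prey: 40+8-18=30; pred: 23+9-6=26
Step 3: prey: 30+6-15=21; pred: 26+7-7=26
Step 4: prey: 21+4-10=15; pred: 26+5-7=24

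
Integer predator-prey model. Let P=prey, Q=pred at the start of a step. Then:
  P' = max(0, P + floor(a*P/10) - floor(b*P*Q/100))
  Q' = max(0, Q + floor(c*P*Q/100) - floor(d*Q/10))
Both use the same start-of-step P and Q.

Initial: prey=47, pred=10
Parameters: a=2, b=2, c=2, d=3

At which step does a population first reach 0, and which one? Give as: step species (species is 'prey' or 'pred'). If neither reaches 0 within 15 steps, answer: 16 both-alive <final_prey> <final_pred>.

Step 1: prey: 47+9-9=47; pred: 10+9-3=16
Step 2: prey: 47+9-15=41; pred: 16+15-4=27
Step 3: prey: 41+8-22=27; pred: 27+22-8=41
Step 4: prey: 27+5-22=10; pred: 41+22-12=51
Step 5: prey: 10+2-10=2; pred: 51+10-15=46
Step 6: prey: 2+0-1=1; pred: 46+1-13=34
Step 7: prey: 1+0-0=1; pred: 34+0-10=24
Step 8: prey: 1+0-0=1; pred: 24+0-7=17
Step 9: prey: 1+0-0=1; pred: 17+0-5=12
Step 10: prey: 1+0-0=1; pred: 12+0-3=9
Step 11: prey: 1+0-0=1; pred: 9+0-2=7
Step 12: prey: 1+0-0=1; pred: 7+0-2=5
Step 13: prey: 1+0-0=1; pred: 5+0-1=4
Step 14: prey: 1+0-0=1; pred: 4+0-1=3
Step 15: prey: 1+0-0=1; pred: 3+0-0=3
No extinction within 15 steps

Answer: 16 both-alive 1 3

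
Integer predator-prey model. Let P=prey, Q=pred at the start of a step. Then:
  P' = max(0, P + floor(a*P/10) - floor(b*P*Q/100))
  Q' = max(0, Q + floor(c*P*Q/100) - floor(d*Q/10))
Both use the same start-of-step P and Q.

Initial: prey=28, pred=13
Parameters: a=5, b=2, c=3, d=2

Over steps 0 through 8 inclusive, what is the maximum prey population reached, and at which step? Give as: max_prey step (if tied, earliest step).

Answer: 38 2

Derivation:
Step 1: prey: 28+14-7=35; pred: 13+10-2=21
Step 2: prey: 35+17-14=38; pred: 21+22-4=39
Step 3: prey: 38+19-29=28; pred: 39+44-7=76
Step 4: prey: 28+14-42=0; pred: 76+63-15=124
Step 5: prey: 0+0-0=0; pred: 124+0-24=100
Step 6: prey: 0+0-0=0; pred: 100+0-20=80
Step 7: prey: 0+0-0=0; pred: 80+0-16=64
Step 8: prey: 0+0-0=0; pred: 64+0-12=52
Max prey = 38 at step 2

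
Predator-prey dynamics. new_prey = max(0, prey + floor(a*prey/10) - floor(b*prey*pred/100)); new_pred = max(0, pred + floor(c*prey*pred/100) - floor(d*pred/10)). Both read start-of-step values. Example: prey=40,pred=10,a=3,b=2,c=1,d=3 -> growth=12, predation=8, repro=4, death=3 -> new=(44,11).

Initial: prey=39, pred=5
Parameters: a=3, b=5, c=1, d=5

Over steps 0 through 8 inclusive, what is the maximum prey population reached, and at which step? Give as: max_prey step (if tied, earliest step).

Step 1: prey: 39+11-9=41; pred: 5+1-2=4
Step 2: prey: 41+12-8=45; pred: 4+1-2=3
Step 3: prey: 45+13-6=52; pred: 3+1-1=3
Step 4: prey: 52+15-7=60; pred: 3+1-1=3
Step 5: prey: 60+18-9=69; pred: 3+1-1=3
Step 6: prey: 69+20-10=79; pred: 3+2-1=4
Step 7: prey: 79+23-15=87; pred: 4+3-2=5
Step 8: prey: 87+26-21=92; pred: 5+4-2=7
Max prey = 92 at step 8

Answer: 92 8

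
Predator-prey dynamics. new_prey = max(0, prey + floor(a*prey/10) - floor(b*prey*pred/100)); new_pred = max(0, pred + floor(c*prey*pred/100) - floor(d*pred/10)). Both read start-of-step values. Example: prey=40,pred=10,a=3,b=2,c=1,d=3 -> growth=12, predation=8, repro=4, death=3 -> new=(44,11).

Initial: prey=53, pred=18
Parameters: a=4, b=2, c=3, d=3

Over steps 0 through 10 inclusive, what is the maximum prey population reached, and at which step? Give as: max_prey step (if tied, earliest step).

Answer: 55 1

Derivation:
Step 1: prey: 53+21-19=55; pred: 18+28-5=41
Step 2: prey: 55+22-45=32; pred: 41+67-12=96
Step 3: prey: 32+12-61=0; pred: 96+92-28=160
Step 4: prey: 0+0-0=0; pred: 160+0-48=112
Step 5: prey: 0+0-0=0; pred: 112+0-33=79
Step 6: prey: 0+0-0=0; pred: 79+0-23=56
Step 7: prey: 0+0-0=0; pred: 56+0-16=40
Step 8: prey: 0+0-0=0; pred: 40+0-12=28
Step 9: prey: 0+0-0=0; pred: 28+0-8=20
Step 10: prey: 0+0-0=0; pred: 20+0-6=14
Max prey = 55 at step 1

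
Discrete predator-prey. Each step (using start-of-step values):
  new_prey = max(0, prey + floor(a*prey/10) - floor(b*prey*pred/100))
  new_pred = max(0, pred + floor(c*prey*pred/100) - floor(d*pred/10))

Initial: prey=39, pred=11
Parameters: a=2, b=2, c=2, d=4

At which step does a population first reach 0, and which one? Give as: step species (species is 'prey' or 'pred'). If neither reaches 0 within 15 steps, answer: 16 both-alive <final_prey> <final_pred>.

Step 1: prey: 39+7-8=38; pred: 11+8-4=15
Step 2: prey: 38+7-11=34; pred: 15+11-6=20
Step 3: prey: 34+6-13=27; pred: 20+13-8=25
Step 4: prey: 27+5-13=19; pred: 25+13-10=28
Step 5: prey: 19+3-10=12; pred: 28+10-11=27
Step 6: prey: 12+2-6=8; pred: 27+6-10=23
Step 7: prey: 8+1-3=6; pred: 23+3-9=17
Step 8: prey: 6+1-2=5; pred: 17+2-6=13
Step 9: prey: 5+1-1=5; pred: 13+1-5=9
Step 10: prey: 5+1-0=6; pred: 9+0-3=6
Step 11: prey: 6+1-0=7; pred: 6+0-2=4
Step 12: prey: 7+1-0=8; pred: 4+0-1=3
Step 13: prey: 8+1-0=9; pred: 3+0-1=2
Step 14: prey: 9+1-0=10; pred: 2+0-0=2
Step 15: prey: 10+2-0=12; pred: 2+0-0=2
No extinction within 15 steps

Answer: 16 both-alive 12 2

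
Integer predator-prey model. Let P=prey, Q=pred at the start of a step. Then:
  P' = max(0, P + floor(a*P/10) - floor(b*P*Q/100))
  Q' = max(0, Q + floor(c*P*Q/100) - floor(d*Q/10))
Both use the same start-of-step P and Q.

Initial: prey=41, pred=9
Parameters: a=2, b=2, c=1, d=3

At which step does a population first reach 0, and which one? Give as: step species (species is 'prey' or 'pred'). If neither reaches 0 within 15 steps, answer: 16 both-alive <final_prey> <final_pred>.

Answer: 16 both-alive 17 7

Derivation:
Step 1: prey: 41+8-7=42; pred: 9+3-2=10
Step 2: prey: 42+8-8=42; pred: 10+4-3=11
Step 3: prey: 42+8-9=41; pred: 11+4-3=12
Step 4: prey: 41+8-9=40; pred: 12+4-3=13
Step 5: prey: 40+8-10=38; pred: 13+5-3=15
Step 6: prey: 38+7-11=34; pred: 15+5-4=16
Step 7: prey: 34+6-10=30; pred: 16+5-4=17
Step 8: prey: 30+6-10=26; pred: 17+5-5=17
Step 9: prey: 26+5-8=23; pred: 17+4-5=16
Step 10: prey: 23+4-7=20; pred: 16+3-4=15
Step 11: prey: 20+4-6=18; pred: 15+3-4=14
Step 12: prey: 18+3-5=16; pred: 14+2-4=12
Step 13: prey: 16+3-3=16; pred: 12+1-3=10
Step 14: prey: 16+3-3=16; pred: 10+1-3=8
Step 15: prey: 16+3-2=17; pred: 8+1-2=7
No extinction within 15 steps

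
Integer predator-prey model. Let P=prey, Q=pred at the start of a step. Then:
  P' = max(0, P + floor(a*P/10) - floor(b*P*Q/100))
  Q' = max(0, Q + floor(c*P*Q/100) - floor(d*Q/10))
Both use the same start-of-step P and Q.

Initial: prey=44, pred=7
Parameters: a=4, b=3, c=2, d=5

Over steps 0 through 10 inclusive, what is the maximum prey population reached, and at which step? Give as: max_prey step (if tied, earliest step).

Answer: 57 2

Derivation:
Step 1: prey: 44+17-9=52; pred: 7+6-3=10
Step 2: prey: 52+20-15=57; pred: 10+10-5=15
Step 3: prey: 57+22-25=54; pred: 15+17-7=25
Step 4: prey: 54+21-40=35; pred: 25+27-12=40
Step 5: prey: 35+14-42=7; pred: 40+28-20=48
Step 6: prey: 7+2-10=0; pred: 48+6-24=30
Step 7: prey: 0+0-0=0; pred: 30+0-15=15
Step 8: prey: 0+0-0=0; pred: 15+0-7=8
Step 9: prey: 0+0-0=0; pred: 8+0-4=4
Step 10: prey: 0+0-0=0; pred: 4+0-2=2
Max prey = 57 at step 2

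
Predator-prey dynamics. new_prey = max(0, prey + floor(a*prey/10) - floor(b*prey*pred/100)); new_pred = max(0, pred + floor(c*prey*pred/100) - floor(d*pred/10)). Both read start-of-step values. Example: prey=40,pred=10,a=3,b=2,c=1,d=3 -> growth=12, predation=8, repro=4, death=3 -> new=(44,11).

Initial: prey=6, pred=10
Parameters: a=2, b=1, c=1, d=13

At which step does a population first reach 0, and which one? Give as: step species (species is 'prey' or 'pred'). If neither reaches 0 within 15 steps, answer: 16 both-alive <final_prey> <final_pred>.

Step 1: prey: 6+1-0=7; pred: 10+0-13=0
First extinction: pred at step 1

Answer: 1 pred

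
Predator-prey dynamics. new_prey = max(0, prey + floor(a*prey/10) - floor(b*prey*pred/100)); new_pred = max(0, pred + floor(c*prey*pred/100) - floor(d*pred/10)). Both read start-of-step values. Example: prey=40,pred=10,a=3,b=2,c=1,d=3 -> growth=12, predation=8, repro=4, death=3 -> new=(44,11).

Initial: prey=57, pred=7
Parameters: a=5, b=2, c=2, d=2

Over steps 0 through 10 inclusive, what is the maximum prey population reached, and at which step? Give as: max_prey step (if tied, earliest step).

Step 1: prey: 57+28-7=78; pred: 7+7-1=13
Step 2: prey: 78+39-20=97; pred: 13+20-2=31
Step 3: prey: 97+48-60=85; pred: 31+60-6=85
Step 4: prey: 85+42-144=0; pred: 85+144-17=212
Step 5: prey: 0+0-0=0; pred: 212+0-42=170
Step 6: prey: 0+0-0=0; pred: 170+0-34=136
Step 7: prey: 0+0-0=0; pred: 136+0-27=109
Step 8: prey: 0+0-0=0; pred: 109+0-21=88
Step 9: prey: 0+0-0=0; pred: 88+0-17=71
Step 10: prey: 0+0-0=0; pred: 71+0-14=57
Max prey = 97 at step 2

Answer: 97 2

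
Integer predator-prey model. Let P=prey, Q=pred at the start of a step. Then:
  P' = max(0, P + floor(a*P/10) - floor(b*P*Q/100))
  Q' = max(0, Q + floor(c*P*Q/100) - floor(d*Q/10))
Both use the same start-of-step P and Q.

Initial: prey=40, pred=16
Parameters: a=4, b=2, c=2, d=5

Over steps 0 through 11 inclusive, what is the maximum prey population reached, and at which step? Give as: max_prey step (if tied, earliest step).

Step 1: prey: 40+16-12=44; pred: 16+12-8=20
Step 2: prey: 44+17-17=44; pred: 20+17-10=27
Step 3: prey: 44+17-23=38; pred: 27+23-13=37
Step 4: prey: 38+15-28=25; pred: 37+28-18=47
Step 5: prey: 25+10-23=12; pred: 47+23-23=47
Step 6: prey: 12+4-11=5; pred: 47+11-23=35
Step 7: prey: 5+2-3=4; pred: 35+3-17=21
Step 8: prey: 4+1-1=4; pred: 21+1-10=12
Step 9: prey: 4+1-0=5; pred: 12+0-6=6
Step 10: prey: 5+2-0=7; pred: 6+0-3=3
Step 11: prey: 7+2-0=9; pred: 3+0-1=2
Max prey = 44 at step 1

Answer: 44 1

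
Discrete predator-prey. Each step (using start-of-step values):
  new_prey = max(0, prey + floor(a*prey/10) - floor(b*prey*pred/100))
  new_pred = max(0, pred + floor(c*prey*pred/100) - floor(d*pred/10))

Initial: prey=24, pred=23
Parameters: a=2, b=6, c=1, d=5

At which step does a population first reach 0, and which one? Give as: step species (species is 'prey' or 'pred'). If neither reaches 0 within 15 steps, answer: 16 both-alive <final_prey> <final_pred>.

Step 1: prey: 24+4-33=0; pred: 23+5-11=17
First extinction: prey at step 1

Answer: 1 prey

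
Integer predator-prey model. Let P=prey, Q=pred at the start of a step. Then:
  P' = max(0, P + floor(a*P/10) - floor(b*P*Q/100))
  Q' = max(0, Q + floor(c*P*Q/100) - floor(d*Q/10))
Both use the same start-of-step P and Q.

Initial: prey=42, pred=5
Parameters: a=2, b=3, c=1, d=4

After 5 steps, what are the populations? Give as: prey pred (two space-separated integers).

Answer: 54 5

Derivation:
Step 1: prey: 42+8-6=44; pred: 5+2-2=5
Step 2: prey: 44+8-6=46; pred: 5+2-2=5
Step 3: prey: 46+9-6=49; pred: 5+2-2=5
Step 4: prey: 49+9-7=51; pred: 5+2-2=5
Step 5: prey: 51+10-7=54; pred: 5+2-2=5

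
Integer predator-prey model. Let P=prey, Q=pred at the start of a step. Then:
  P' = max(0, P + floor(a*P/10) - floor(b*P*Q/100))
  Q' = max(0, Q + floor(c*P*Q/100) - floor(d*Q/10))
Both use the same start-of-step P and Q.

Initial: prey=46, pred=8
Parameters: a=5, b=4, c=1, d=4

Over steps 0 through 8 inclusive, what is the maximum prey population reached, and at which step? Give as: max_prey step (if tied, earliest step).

Step 1: prey: 46+23-14=55; pred: 8+3-3=8
Step 2: prey: 55+27-17=65; pred: 8+4-3=9
Step 3: prey: 65+32-23=74; pred: 9+5-3=11
Step 4: prey: 74+37-32=79; pred: 11+8-4=15
Step 5: prey: 79+39-47=71; pred: 15+11-6=20
Step 6: prey: 71+35-56=50; pred: 20+14-8=26
Step 7: prey: 50+25-52=23; pred: 26+13-10=29
Step 8: prey: 23+11-26=8; pred: 29+6-11=24
Max prey = 79 at step 4

Answer: 79 4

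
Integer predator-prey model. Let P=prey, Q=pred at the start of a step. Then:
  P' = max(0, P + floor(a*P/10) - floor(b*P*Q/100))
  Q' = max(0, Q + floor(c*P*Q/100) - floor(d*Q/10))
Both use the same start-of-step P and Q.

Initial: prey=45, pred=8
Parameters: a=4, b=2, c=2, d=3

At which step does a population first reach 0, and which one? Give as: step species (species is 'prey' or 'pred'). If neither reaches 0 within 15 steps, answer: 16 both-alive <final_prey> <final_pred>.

Answer: 5 prey

Derivation:
Step 1: prey: 45+18-7=56; pred: 8+7-2=13
Step 2: prey: 56+22-14=64; pred: 13+14-3=24
Step 3: prey: 64+25-30=59; pred: 24+30-7=47
Step 4: prey: 59+23-55=27; pred: 47+55-14=88
Step 5: prey: 27+10-47=0; pred: 88+47-26=109
First extinction: prey at step 5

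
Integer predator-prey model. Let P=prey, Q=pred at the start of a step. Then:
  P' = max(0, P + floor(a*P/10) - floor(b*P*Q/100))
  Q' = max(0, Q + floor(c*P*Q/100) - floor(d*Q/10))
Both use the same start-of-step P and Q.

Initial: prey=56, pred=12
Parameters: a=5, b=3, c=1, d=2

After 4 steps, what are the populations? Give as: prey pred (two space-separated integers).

Step 1: prey: 56+28-20=64; pred: 12+6-2=16
Step 2: prey: 64+32-30=66; pred: 16+10-3=23
Step 3: prey: 66+33-45=54; pred: 23+15-4=34
Step 4: prey: 54+27-55=26; pred: 34+18-6=46

Answer: 26 46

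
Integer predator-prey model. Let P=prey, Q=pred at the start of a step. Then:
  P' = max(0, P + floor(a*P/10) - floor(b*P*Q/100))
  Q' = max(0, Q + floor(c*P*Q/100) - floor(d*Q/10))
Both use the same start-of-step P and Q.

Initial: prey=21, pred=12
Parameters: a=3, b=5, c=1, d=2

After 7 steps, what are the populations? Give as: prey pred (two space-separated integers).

Answer: 5 5

Derivation:
Step 1: prey: 21+6-12=15; pred: 12+2-2=12
Step 2: prey: 15+4-9=10; pred: 12+1-2=11
Step 3: prey: 10+3-5=8; pred: 11+1-2=10
Step 4: prey: 8+2-4=6; pred: 10+0-2=8
Step 5: prey: 6+1-2=5; pred: 8+0-1=7
Step 6: prey: 5+1-1=5; pred: 7+0-1=6
Step 7: prey: 5+1-1=5; pred: 6+0-1=5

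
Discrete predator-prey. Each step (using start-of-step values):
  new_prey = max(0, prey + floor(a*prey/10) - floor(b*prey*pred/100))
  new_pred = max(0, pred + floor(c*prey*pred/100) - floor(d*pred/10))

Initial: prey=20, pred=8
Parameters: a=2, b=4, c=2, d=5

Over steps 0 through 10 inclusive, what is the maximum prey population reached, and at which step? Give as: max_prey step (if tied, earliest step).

Answer: 26 10

Derivation:
Step 1: prey: 20+4-6=18; pred: 8+3-4=7
Step 2: prey: 18+3-5=16; pred: 7+2-3=6
Step 3: prey: 16+3-3=16; pred: 6+1-3=4
Step 4: prey: 16+3-2=17; pred: 4+1-2=3
Step 5: prey: 17+3-2=18; pred: 3+1-1=3
Step 6: prey: 18+3-2=19; pred: 3+1-1=3
Step 7: prey: 19+3-2=20; pred: 3+1-1=3
Step 8: prey: 20+4-2=22; pred: 3+1-1=3
Step 9: prey: 22+4-2=24; pred: 3+1-1=3
Step 10: prey: 24+4-2=26; pred: 3+1-1=3
Max prey = 26 at step 10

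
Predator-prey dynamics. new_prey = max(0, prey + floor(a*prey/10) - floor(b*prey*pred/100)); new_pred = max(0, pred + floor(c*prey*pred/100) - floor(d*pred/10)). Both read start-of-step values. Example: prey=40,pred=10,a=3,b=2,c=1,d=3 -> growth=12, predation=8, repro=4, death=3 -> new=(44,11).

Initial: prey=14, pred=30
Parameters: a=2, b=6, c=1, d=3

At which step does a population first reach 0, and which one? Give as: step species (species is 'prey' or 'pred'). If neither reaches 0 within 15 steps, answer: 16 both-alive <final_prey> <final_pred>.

Step 1: prey: 14+2-25=0; pred: 30+4-9=25
First extinction: prey at step 1

Answer: 1 prey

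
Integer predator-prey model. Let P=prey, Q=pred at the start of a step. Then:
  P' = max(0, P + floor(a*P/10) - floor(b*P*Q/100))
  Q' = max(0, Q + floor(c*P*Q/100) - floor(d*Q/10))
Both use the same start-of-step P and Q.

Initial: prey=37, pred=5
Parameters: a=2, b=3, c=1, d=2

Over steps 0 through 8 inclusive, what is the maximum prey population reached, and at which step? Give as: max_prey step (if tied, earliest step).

Step 1: prey: 37+7-5=39; pred: 5+1-1=5
Step 2: prey: 39+7-5=41; pred: 5+1-1=5
Step 3: prey: 41+8-6=43; pred: 5+2-1=6
Step 4: prey: 43+8-7=44; pred: 6+2-1=7
Step 5: prey: 44+8-9=43; pred: 7+3-1=9
Step 6: prey: 43+8-11=40; pred: 9+3-1=11
Step 7: prey: 40+8-13=35; pred: 11+4-2=13
Step 8: prey: 35+7-13=29; pred: 13+4-2=15
Max prey = 44 at step 4

Answer: 44 4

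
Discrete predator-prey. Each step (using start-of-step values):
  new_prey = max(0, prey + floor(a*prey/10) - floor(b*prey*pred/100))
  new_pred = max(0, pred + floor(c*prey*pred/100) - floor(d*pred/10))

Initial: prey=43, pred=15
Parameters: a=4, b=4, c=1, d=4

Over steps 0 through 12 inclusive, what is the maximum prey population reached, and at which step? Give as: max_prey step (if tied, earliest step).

Answer: 75 12

Derivation:
Step 1: prey: 43+17-25=35; pred: 15+6-6=15
Step 2: prey: 35+14-21=28; pred: 15+5-6=14
Step 3: prey: 28+11-15=24; pred: 14+3-5=12
Step 4: prey: 24+9-11=22; pred: 12+2-4=10
Step 5: prey: 22+8-8=22; pred: 10+2-4=8
Step 6: prey: 22+8-7=23; pred: 8+1-3=6
Step 7: prey: 23+9-5=27; pred: 6+1-2=5
Step 8: prey: 27+10-5=32; pred: 5+1-2=4
Step 9: prey: 32+12-5=39; pred: 4+1-1=4
Step 10: prey: 39+15-6=48; pred: 4+1-1=4
Step 11: prey: 48+19-7=60; pred: 4+1-1=4
Step 12: prey: 60+24-9=75; pred: 4+2-1=5
Max prey = 75 at step 12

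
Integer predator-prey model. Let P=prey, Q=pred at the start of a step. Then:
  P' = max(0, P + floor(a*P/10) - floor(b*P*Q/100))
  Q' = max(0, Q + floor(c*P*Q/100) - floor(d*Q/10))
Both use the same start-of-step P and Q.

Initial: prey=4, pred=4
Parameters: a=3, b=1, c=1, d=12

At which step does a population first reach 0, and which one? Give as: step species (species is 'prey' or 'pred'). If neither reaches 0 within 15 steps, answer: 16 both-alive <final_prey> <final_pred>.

Step 1: prey: 4+1-0=5; pred: 4+0-4=0
First extinction: pred at step 1

Answer: 1 pred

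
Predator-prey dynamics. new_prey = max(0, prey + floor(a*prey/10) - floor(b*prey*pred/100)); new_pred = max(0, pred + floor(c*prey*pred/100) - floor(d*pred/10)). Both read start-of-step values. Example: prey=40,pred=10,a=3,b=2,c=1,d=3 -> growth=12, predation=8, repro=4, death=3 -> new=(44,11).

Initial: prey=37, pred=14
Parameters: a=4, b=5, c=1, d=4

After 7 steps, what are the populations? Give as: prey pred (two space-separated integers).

Answer: 23 2

Derivation:
Step 1: prey: 37+14-25=26; pred: 14+5-5=14
Step 2: prey: 26+10-18=18; pred: 14+3-5=12
Step 3: prey: 18+7-10=15; pred: 12+2-4=10
Step 4: prey: 15+6-7=14; pred: 10+1-4=7
Step 5: prey: 14+5-4=15; pred: 7+0-2=5
Step 6: prey: 15+6-3=18; pred: 5+0-2=3
Step 7: prey: 18+7-2=23; pred: 3+0-1=2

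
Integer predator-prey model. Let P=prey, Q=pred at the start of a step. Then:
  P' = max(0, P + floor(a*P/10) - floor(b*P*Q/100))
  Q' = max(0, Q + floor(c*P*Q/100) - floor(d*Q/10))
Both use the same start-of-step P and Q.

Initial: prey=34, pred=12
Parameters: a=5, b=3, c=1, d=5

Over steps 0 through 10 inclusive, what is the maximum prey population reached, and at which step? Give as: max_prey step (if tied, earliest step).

Step 1: prey: 34+17-12=39; pred: 12+4-6=10
Step 2: prey: 39+19-11=47; pred: 10+3-5=8
Step 3: prey: 47+23-11=59; pred: 8+3-4=7
Step 4: prey: 59+29-12=76; pred: 7+4-3=8
Step 5: prey: 76+38-18=96; pred: 8+6-4=10
Step 6: prey: 96+48-28=116; pred: 10+9-5=14
Step 7: prey: 116+58-48=126; pred: 14+16-7=23
Step 8: prey: 126+63-86=103; pred: 23+28-11=40
Step 9: prey: 103+51-123=31; pred: 40+41-20=61
Step 10: prey: 31+15-56=0; pred: 61+18-30=49
Max prey = 126 at step 7

Answer: 126 7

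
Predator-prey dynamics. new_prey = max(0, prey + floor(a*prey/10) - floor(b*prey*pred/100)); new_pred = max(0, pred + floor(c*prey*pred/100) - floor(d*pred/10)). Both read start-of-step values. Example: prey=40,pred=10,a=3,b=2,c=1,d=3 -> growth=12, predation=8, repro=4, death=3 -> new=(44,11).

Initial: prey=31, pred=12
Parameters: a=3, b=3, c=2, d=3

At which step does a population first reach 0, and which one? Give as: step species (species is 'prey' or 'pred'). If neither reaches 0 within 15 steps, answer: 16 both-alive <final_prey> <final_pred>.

Answer: 16 both-alive 2 3

Derivation:
Step 1: prey: 31+9-11=29; pred: 12+7-3=16
Step 2: prey: 29+8-13=24; pred: 16+9-4=21
Step 3: prey: 24+7-15=16; pred: 21+10-6=25
Step 4: prey: 16+4-12=8; pred: 25+8-7=26
Step 5: prey: 8+2-6=4; pred: 26+4-7=23
Step 6: prey: 4+1-2=3; pred: 23+1-6=18
Step 7: prey: 3+0-1=2; pred: 18+1-5=14
Step 8: prey: 2+0-0=2; pred: 14+0-4=10
Step 9: prey: 2+0-0=2; pred: 10+0-3=7
Step 10: prey: 2+0-0=2; pred: 7+0-2=5
Step 11: prey: 2+0-0=2; pred: 5+0-1=4
Step 12: prey: 2+0-0=2; pred: 4+0-1=3
Step 13: prey: 2+0-0=2; pred: 3+0-0=3
Steps 14-15: state stable at prey=2, pred=3 (no change)
No extinction within 15 steps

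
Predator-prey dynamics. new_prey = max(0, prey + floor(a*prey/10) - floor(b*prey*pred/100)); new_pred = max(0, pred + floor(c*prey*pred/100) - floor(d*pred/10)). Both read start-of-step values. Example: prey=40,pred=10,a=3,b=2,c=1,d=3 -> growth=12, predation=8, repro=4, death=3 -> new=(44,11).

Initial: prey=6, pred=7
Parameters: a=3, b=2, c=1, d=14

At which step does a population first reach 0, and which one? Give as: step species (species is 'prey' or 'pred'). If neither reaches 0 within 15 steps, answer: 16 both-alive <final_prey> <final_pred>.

Answer: 1 pred

Derivation:
Step 1: prey: 6+1-0=7; pred: 7+0-9=0
First extinction: pred at step 1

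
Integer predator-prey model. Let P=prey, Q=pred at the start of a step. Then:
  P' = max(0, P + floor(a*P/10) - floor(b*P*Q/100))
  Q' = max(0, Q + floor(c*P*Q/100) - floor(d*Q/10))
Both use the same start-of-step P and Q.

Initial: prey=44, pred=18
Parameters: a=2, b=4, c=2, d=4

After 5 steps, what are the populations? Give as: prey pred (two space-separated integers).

Answer: 0 7

Derivation:
Step 1: prey: 44+8-31=21; pred: 18+15-7=26
Step 2: prey: 21+4-21=4; pred: 26+10-10=26
Step 3: prey: 4+0-4=0; pred: 26+2-10=18
Step 4: prey: 0+0-0=0; pred: 18+0-7=11
Step 5: prey: 0+0-0=0; pred: 11+0-4=7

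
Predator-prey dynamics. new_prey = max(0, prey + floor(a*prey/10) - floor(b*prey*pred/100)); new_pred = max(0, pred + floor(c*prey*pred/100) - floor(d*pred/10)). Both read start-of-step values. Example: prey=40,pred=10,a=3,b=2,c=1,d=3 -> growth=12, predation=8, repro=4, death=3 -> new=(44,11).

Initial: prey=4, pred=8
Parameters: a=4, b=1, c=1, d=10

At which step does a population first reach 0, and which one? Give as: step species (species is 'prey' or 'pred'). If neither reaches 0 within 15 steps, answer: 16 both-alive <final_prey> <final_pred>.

Step 1: prey: 4+1-0=5; pred: 8+0-8=0
First extinction: pred at step 1

Answer: 1 pred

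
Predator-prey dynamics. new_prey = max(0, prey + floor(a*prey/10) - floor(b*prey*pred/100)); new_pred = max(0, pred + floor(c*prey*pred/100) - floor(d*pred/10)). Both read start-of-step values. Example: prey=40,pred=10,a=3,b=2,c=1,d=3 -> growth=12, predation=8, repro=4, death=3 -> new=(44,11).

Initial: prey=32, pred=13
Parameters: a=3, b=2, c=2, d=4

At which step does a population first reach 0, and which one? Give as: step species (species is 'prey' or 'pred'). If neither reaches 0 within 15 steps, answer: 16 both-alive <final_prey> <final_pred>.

Step 1: prey: 32+9-8=33; pred: 13+8-5=16
Step 2: prey: 33+9-10=32; pred: 16+10-6=20
Step 3: prey: 32+9-12=29; pred: 20+12-8=24
Step 4: prey: 29+8-13=24; pred: 24+13-9=28
Step 5: prey: 24+7-13=18; pred: 28+13-11=30
Step 6: prey: 18+5-10=13; pred: 30+10-12=28
Step 7: prey: 13+3-7=9; pred: 28+7-11=24
Step 8: prey: 9+2-4=7; pred: 24+4-9=19
Step 9: prey: 7+2-2=7; pred: 19+2-7=14
Step 10: prey: 7+2-1=8; pred: 14+1-5=10
Step 11: prey: 8+2-1=9; pred: 10+1-4=7
Step 12: prey: 9+2-1=10; pred: 7+1-2=6
Step 13: prey: 10+3-1=12; pred: 6+1-2=5
Step 14: prey: 12+3-1=14; pred: 5+1-2=4
Step 15: prey: 14+4-1=17; pred: 4+1-1=4
No extinction within 15 steps

Answer: 16 both-alive 17 4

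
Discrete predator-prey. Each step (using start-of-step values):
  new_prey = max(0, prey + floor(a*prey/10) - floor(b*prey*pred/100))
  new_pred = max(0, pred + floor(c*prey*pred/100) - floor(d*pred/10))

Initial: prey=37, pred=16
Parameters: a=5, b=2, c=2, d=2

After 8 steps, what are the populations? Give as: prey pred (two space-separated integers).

Step 1: prey: 37+18-11=44; pred: 16+11-3=24
Step 2: prey: 44+22-21=45; pred: 24+21-4=41
Step 3: prey: 45+22-36=31; pred: 41+36-8=69
Step 4: prey: 31+15-42=4; pred: 69+42-13=98
Step 5: prey: 4+2-7=0; pred: 98+7-19=86
Step 6: prey: 0+0-0=0; pred: 86+0-17=69
Step 7: prey: 0+0-0=0; pred: 69+0-13=56
Step 8: prey: 0+0-0=0; pred: 56+0-11=45

Answer: 0 45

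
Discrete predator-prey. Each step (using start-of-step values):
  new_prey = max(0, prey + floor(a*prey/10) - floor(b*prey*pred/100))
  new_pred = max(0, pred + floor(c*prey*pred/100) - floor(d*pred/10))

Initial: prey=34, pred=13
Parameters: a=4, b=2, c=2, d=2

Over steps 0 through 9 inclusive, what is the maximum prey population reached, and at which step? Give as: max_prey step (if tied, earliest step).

Answer: 40 2

Derivation:
Step 1: prey: 34+13-8=39; pred: 13+8-2=19
Step 2: prey: 39+15-14=40; pred: 19+14-3=30
Step 3: prey: 40+16-24=32; pred: 30+24-6=48
Step 4: prey: 32+12-30=14; pred: 48+30-9=69
Step 5: prey: 14+5-19=0; pred: 69+19-13=75
Step 6: prey: 0+0-0=0; pred: 75+0-15=60
Step 7: prey: 0+0-0=0; pred: 60+0-12=48
Step 8: prey: 0+0-0=0; pred: 48+0-9=39
Step 9: prey: 0+0-0=0; pred: 39+0-7=32
Max prey = 40 at step 2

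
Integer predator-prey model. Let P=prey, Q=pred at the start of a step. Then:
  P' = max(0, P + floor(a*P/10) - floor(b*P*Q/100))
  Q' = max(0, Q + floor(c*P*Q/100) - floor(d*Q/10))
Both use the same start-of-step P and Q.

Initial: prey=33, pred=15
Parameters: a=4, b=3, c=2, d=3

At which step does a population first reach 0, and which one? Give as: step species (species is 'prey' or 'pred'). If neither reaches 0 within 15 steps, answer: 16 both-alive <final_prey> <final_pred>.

Answer: 16 both-alive 1 3

Derivation:
Step 1: prey: 33+13-14=32; pred: 15+9-4=20
Step 2: prey: 32+12-19=25; pred: 20+12-6=26
Step 3: prey: 25+10-19=16; pred: 26+13-7=32
Step 4: prey: 16+6-15=7; pred: 32+10-9=33
Step 5: prey: 7+2-6=3; pred: 33+4-9=28
Step 6: prey: 3+1-2=2; pred: 28+1-8=21
Step 7: prey: 2+0-1=1; pred: 21+0-6=15
Step 8: prey: 1+0-0=1; pred: 15+0-4=11
Step 9: prey: 1+0-0=1; pred: 11+0-3=8
Step 10: prey: 1+0-0=1; pred: 8+0-2=6
Step 11: prey: 1+0-0=1; pred: 6+0-1=5
Step 12: prey: 1+0-0=1; pred: 5+0-1=4
Step 13: prey: 1+0-0=1; pred: 4+0-1=3
Step 14: prey: 1+0-0=1; pred: 3+0-0=3
Steps 15-15: state stable at prey=1, pred=3 (no change)
No extinction within 15 steps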